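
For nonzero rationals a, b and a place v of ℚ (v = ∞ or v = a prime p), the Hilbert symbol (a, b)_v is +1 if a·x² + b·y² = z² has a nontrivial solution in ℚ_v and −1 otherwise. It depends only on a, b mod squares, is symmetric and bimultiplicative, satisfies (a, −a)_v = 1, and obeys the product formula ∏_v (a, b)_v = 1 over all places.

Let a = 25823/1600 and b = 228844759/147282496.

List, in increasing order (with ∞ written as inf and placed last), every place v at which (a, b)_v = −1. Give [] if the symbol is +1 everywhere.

[2, 17]

(a, b) ≡ (527, 31) mod (ℚ^×)²; places V = {2, 5, 7, 11, 13, 17, 19, 31, 37, 41, ∞}.
(a,b)_41: α=0, u≡34; β=-2, v≡21 (mod 41); (34|41)=-1, (21|41)=+1; sign (−1)^0·-1^-2·+1^0 = +1.
(a,b)_13: α=0, u≡5; β=2, v≡7 (mod 13); (5|13)=-1, (7|13)=-1; sign (−1)^0·-1^2·-1^0 = +1.
(a,b)_7: α=2, u≡4; β=0, v≡6 (mod 7); (4|7)=+1, (6|7)=-1; sign (−1)^0·+1^0·-1^2 = +1.
(a,b)_5: α=-2, u≡2; β=0, v≡4 (mod 5); (2|5)=-1, (4|5)=+1; sign (−1)^0·-1^0·+1^-2 = +1.
(a,b)_37: α=0, u≡12; β=-2, v≡17 (mod 37); (12|37)=+1, (17|37)=-1; sign (−1)^0·+1^-2·-1^0 = +1.
(a,b)_11: α=0, u≡10; β=2, v≡3 (mod 11); (10|11)=-1, (3|11)=+1; sign (−1)^0·-1^2·+1^0 = +1.
(a,b)_19: α=0, u≡10; β=2, v≡10 (mod 19); (10|19)=-1, (10|19)=-1; sign (−1)^0·-1^2·-1^0 = +1.
(a,b)_31: α=1, u≡21; β=1, v≡19 (mod 31); (21|31)=-1, (19|31)=+1; sign (−1)^1·-1^1·+1^1 = +1.
(a,b)_2: α=-6, β=-6; u≡7, v≡7 (mod 8); ε(u)ε(v)=1·1, αω(v)=-6·0, βω(u)=-6·0; sum ≡ 1  ⇒  -1.
(a,b)_∞: sgn(527)=+, sgn(31)=+, so +1.
(a,b)_17: α=1, u≡3; β=0, v≡6 (mod 17); (3|17)=-1, (6|17)=-1; sign (−1)^0·-1^0·-1^1 = -1.
(527, 31 / ℚ) ramifies at {2, 17}: a division algebra.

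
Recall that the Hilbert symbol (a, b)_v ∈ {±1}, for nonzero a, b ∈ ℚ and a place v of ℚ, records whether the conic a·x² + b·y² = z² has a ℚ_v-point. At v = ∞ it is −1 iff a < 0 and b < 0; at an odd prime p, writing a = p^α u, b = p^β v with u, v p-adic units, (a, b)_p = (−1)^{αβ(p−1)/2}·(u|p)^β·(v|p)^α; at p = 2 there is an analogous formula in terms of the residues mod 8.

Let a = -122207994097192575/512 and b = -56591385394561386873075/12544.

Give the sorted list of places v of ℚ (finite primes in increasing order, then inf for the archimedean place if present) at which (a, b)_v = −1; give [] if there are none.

[2, 11, 23, inf]

Mod squares: a ≡ -9614, b ≡ -3. Check v ∈ {∞, 2, 3, 5, 7, 11, 13, 17, 19, 23}.
v=2: v_2(a)=-9, v_2(b)=-8; units ≡ 1, 5 (mod 8); ε·ε+αω+βω = 0·0+-9·1+-8·0 ≡ 1  ⇒  (a,b)_2 = -1.
v=23: a=23^1·(≡19), b=23^2·(≡5) mod 23; (19|23)=-1, (5|23)=-1; (−1)^{1·2·11}·(-1)^2·(-1)^1 = -1.
v=3: a=3^6·(≡1), b=3^5·(≡2) mod 3; (1|3)=+1, (2|3)=-1; (−1)^{6·5·1}·(+1)^5·(-1)^6 = +1.
v=∞: -9614 < 0 and -3 < 0  ⇒  (a,b)_∞ = -1.
v=5: a=5^2·(≡1), b=5^2·(≡3) mod 5; (1|5)=+1, (3|5)=-1; (−1)^{2·2·2}·(+1)^2·(-1)^2 = +1.
v=17: a=17^2·(≡15), b=17^4·(≡3) mod 17; (15|17)=+1, (3|17)=-1; (−1)^{2·4·8}·(+1)^4·(-1)^2 = +1.
v=19: a=19^1·(≡11), b=19^2·(≡16) mod 19; (11|19)=+1, (16|19)=+1; (−1)^{1·2·9}·(+1)^2·(+1)^1 = +1.
v=13: a=13^6·(≡6), b=13^6·(≡12) mod 13; (6|13)=-1, (12|13)=+1; (−1)^{6·6·6}·(-1)^6·(+1)^6 = +1.
v=11: a=11^1·(≡6), b=11^2·(≡6) mod 11; (6|11)=-1, (6|11)=-1; (−1)^{1·2·5}·(-1)^2·(-1)^1 = -1.
v=7: a=7^0·(≡2), b=7^-2·(≡4) mod 7; (2|7)=+1, (4|7)=+1; (−1)^{0·-2·3}·(+1)^-2·(+1)^0 = +1.
|Ram(-9614, -3)| = 4, even; anisotropic at {2, 11, 23, ∞}.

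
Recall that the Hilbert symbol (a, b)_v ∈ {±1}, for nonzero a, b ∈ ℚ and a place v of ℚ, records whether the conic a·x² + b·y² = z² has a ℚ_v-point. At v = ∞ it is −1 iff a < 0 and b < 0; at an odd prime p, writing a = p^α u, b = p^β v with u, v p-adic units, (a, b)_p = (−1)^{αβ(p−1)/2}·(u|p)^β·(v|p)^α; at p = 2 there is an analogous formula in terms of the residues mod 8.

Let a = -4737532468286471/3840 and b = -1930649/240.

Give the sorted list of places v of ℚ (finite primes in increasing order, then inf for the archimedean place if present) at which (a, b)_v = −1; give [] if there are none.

Mod squares: a ≡ -19065, b ≡ -615. Check v ∈ {∞, 2, 3, 5, 7, 31, 41}.
v=3: a=3^-1·(≡2), b=3^-1·(≡2) mod 3; (2|3)=-1, (2|3)=-1; (−1)^{-1·-1·1}·(-1)^-1·(-1)^-1 = -1.
v=41: a=41^3·(≡13), b=41^1·(≡24) mod 41; (13|41)=-1, (24|41)=-1; (−1)^{3·1·20}·(-1)^1·(-1)^3 = +1.
v=2: v_2(a)=-8, v_2(b)=-4; units ≡ 7, 1 (mod 8); ε·ε+αω+βω = 1·0+-8·0+-4·0 ≡ 0  ⇒  (a,b)_2 = +1.
v=31: a=31^5·(≡28), b=31^2·(≡7) mod 31; (28|31)=+1, (7|31)=+1; (−1)^{5·2·15}·(+1)^2·(+1)^5 = +1.
v=5: a=5^-1·(≡3), b=5^-1·(≡2) mod 5; (3|5)=-1, (2|5)=-1; (−1)^{-1·-1·2}·(-1)^-1·(-1)^-1 = +1.
v=7: a=7^4·(≡3), b=7^2·(≡1) mod 7; (3|7)=-1, (1|7)=+1; (−1)^{4·2·3}·(-1)^2·(+1)^4 = +1.
v=∞: -19065 < 0 and -615 < 0  ⇒  (a,b)_∞ = -1.
Ram(-19065, -615) = {3, ∞}; no ℚ_3-point on the conic.

[3, inf]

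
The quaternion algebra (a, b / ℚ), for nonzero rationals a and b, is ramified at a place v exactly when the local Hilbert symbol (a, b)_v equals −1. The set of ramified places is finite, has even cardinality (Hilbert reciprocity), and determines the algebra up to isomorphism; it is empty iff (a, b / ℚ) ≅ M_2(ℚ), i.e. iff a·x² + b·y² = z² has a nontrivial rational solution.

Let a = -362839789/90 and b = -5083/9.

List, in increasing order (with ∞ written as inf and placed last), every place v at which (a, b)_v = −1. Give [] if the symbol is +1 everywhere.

(a, b) ≡ (-74290, -5083) mod (ℚ^×)²; places V = {2, 3, 5, 13, 17, 19, 23, ∞}.
(a,b)_13: α=2, u≡5; β=1, v≡10 (mod 13); (5|13)=-1, (10|13)=+1; sign (−1)^0·-1^1·+1^2 = -1.
(a,b)_23: α=1, u≡6; β=1, v≡1 (mod 23); (6|23)=+1, (1|23)=+1; sign (−1)^1·+1^1·+1^1 = -1.
(a,b)_∞: sgn(-74290)=−, sgn(-5083)=−, so -1.
(a,b)_5: α=-1, u≡2; β=0, v≡3 (mod 5); (2|5)=-1, (3|5)=-1; sign (−1)^0·-1^0·-1^-1 = -1.
(a,b)_17: α=3, u≡16; β=1, v≡14 (mod 17); (16|17)=+1, (14|17)=-1; sign (−1)^0·+1^1·-1^3 = -1.
(a,b)_19: α=1, u≡9; β=0, v≡1 (mod 19); (9|19)=+1, (1|19)=+1; sign (−1)^0·+1^0·+1^1 = +1.
(a,b)_3: α=-2, u≡2; β=-2, v≡2 (mod 3); (2|3)=-1, (2|3)=-1; sign (−1)^0·-1^-2·-1^-2 = +1.
(a,b)_2: α=-1, β=0; u≡7, v≡5 (mod 8); ε(u)ε(v)=1·0, αω(v)=-1·1, βω(u)=0·0; sum ≡ 1  ⇒  -1.
|Ram(-74290, -5083)| = 6, even; anisotropic at {2, 5, 13, 17, 23, ∞}.

[2, 5, 13, 17, 23, inf]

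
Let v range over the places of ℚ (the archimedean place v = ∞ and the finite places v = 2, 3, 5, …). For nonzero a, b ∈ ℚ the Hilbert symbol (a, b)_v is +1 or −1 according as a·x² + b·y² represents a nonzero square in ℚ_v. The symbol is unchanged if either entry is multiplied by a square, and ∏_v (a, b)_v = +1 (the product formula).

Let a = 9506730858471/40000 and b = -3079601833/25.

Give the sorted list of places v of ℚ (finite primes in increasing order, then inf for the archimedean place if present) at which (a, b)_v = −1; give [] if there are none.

Mod squares: a ≡ 24871, b ≡ -3553. Check v ∈ {∞, 2, 3, 5, 7, 11, 17, 19}.
v=∞: 24871 > 0 and -3553 < 0  ⇒  (a,b)_∞ = +1.
v=3: a=3^2·(≡1), b=3^0·(≡2) mod 3; (1|3)=+1, (2|3)=-1; (−1)^{2·0·1}·(+1)^0·(-1)^2 = +1.
v=7: a=7^7·(≡2), b=7^4·(≡3) mod 7; (2|7)=+1, (3|7)=-1; (−1)^{7·4·3}·(+1)^4·(-1)^7 = -1.
v=17: a=17^1·(≡16), b=17^1·(≡7) mod 17; (16|17)=+1, (7|17)=-1; (−1)^{1·1·8}·(+1)^1·(-1)^1 = -1.
v=11: a=11^1·(≡2), b=11^1·(≡8) mod 11; (2|11)=-1, (8|11)=-1; (−1)^{1·1·5}·(-1)^1·(-1)^1 = -1.
v=5: a=5^-4·(≡4), b=5^-2·(≡2) mod 5; (4|5)=+1, (2|5)=-1; (−1)^{-4·-2·2}·(+1)^-2·(-1)^-4 = +1.
v=2: v_2(a)=-6, v_2(b)=0; units ≡ 7, 7 (mod 8); ε·ε+αω+βω = 1·1+-6·0+0·0 ≡ 1  ⇒  (a,b)_2 = -1.
v=19: a=19^3·(≡4), b=19^3·(≡13) mod 19; (4|19)=+1, (13|19)=-1; (−1)^{3·3·9}·(+1)^3·(-1)^3 = +1.
Ram(24871, -3553) = {2, 7, 11, 17}; no ℚ_2-point on the conic.

[2, 7, 11, 17]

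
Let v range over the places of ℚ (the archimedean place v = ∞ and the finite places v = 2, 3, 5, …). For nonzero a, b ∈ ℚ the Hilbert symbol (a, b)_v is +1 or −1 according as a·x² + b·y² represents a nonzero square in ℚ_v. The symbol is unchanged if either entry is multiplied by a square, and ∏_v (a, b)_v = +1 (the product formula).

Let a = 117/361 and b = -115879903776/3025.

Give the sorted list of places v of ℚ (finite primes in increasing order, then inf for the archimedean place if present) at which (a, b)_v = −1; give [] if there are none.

[2, 7, 13, 19]

Mod squares: a ≡ 13, b ≡ -58786. Check v ∈ {∞, 2, 3, 5, 7, 11, 13, 17, 19}.
v=11: a=11^0·(≡2), b=11^-2·(≡4) mod 11; (2|11)=-1, (4|11)=+1; (−1)^{0·-2·5}·(-1)^-2·(+1)^0 = +1.
v=13: a=13^1·(≡10), b=13^3·(≡5) mod 13; (10|13)=+1, (5|13)=-1; (−1)^{1·3·6}·(+1)^3·(-1)^1 = -1.
v=2: v_2(a)=0, v_2(b)=5; units ≡ 5, 7 (mod 8); ε·ε+αω+βω = 0·1+0·0+5·1 ≡ 1  ⇒  (a,b)_2 = -1.
v=17: a=17^0·(≡8), b=17^1·(≡3) mod 17; (8|17)=+1, (3|17)=-1; (−1)^{0·1·8}·(+1)^1·(-1)^0 = +1.
v=7: a=7^0·(≡3), b=7^1·(≡4) mod 7; (3|7)=-1, (4|7)=+1; (−1)^{0·1·3}·(-1)^1·(+1)^0 = -1.
v=5: a=5^0·(≡2), b=5^-2·(≡4) mod 5; (2|5)=-1, (4|5)=+1; (−1)^{0·-2·2}·(-1)^-2·(+1)^0 = +1.
v=∞: 13 > 0 and -58786 < 0  ⇒  (a,b)_∞ = +1.
v=3: a=3^2·(≡1), b=3^6·(≡2) mod 3; (1|3)=+1, (2|3)=-1; (−1)^{2·6·1}·(+1)^6·(-1)^2 = +1.
v=19: a=19^-2·(≡3), b=19^1·(≡3) mod 19; (3|19)=-1, (3|19)=-1; (−1)^{-2·1·9}·(-1)^1·(-1)^-2 = -1.
|Ram(13, -58786)| = 4, even; anisotropic at {2, 7, 13, 19}.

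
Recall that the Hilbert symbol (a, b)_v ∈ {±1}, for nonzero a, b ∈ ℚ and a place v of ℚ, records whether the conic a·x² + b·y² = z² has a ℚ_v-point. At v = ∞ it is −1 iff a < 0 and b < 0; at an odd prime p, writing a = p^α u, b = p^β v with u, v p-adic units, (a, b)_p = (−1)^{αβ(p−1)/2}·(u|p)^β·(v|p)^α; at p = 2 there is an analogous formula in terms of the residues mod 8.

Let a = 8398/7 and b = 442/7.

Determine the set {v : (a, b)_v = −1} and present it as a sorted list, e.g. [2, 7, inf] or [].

[2, 13]

(a, b) ≡ (58786, 3094) mod (ℚ^×)²; places V = {2, 7, 13, 17, 19, ∞}.
(a,b)_7: α=-1, u≡5; β=-1, v≡1 (mod 7); (5|7)=-1, (1|7)=+1; sign (−1)^1·-1^-1·+1^-1 = +1.
(a,b)_∞: sgn(58786)=+, sgn(3094)=+, so +1.
(a,b)_13: α=1, u≡5; β=1, v≡3 (mod 13); (5|13)=-1, (3|13)=+1; sign (−1)^0·-1^1·+1^1 = -1.
(a,b)_2: α=1, β=1; u≡1, v≡3 (mod 8); ε(u)ε(v)=0·1, αω(v)=1·1, βω(u)=1·0; sum ≡ 1  ⇒  -1.
(a,b)_17: α=1, u≡5; β=1, v≡11 (mod 17); (5|17)=-1, (11|17)=-1; sign (−1)^0·-1^1·-1^1 = +1.
(a,b)_19: α=1, u≡17; β=0, v≡17 (mod 19); (17|19)=+1, (17|19)=+1; sign (−1)^0·+1^0·+1^1 = +1.
Ram(58786, 3094) = {2, 13}; no ℚ_2-point on the conic.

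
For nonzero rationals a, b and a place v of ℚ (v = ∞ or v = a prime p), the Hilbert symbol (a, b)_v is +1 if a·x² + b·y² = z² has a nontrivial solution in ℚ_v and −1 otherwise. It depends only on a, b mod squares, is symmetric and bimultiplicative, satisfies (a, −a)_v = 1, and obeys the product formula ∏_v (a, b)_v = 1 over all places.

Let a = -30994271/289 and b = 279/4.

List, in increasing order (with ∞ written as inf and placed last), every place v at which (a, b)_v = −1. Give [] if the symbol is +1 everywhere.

Mod squares: a ≡ -256151, b ≡ 31. Check v ∈ {∞, 2, 3, 7, 11, 17, 23, 31, 37, 43}.
v=7: a=7^1·(≡3), b=7^0·(≡5) mod 7; (3|7)=-1, (5|7)=-1; (−1)^{1·0·3}·(-1)^0·(-1)^1 = -1.
v=3: a=3^0·(≡1), b=3^2·(≡1) mod 3; (1|3)=+1, (1|3)=+1; (−1)^{0·2·1}·(+1)^2·(+1)^0 = +1.
v=17: a=17^-2·(≡10), b=17^0·(≡6) mod 17; (10|17)=-1, (6|17)=-1; (−1)^{-2·0·8}·(-1)^0·(-1)^-2 = +1.
v=11: a=11^2·(≡2), b=11^0·(≡1) mod 11; (2|11)=-1, (1|11)=+1; (−1)^{2·0·5}·(-1)^0·(+1)^2 = +1.
v=∞: -256151 < 0 and 31 > 0  ⇒  (a,b)_∞ = +1.
v=43: a=43^1·(≡42), b=43^0·(≡16) mod 43; (42|43)=-1, (16|43)=+1; (−1)^{1·0·21}·(-1)^0·(+1)^1 = +1.
v=23: a=23^1·(≡3), b=23^0·(≡18) mod 23; (3|23)=+1, (18|23)=+1; (−1)^{1·0·11}·(+1)^0·(+1)^1 = +1.
v=31: a=31^0·(≡18), b=31^1·(≡10) mod 31; (18|31)=+1, (10|31)=+1; (−1)^{0·1·15}·(+1)^1·(+1)^0 = +1.
v=2: v_2(a)=0, v_2(b)=-2; units ≡ 1, 7 (mod 8); ε·ε+αω+βω = 0·1+0·0+-2·0 ≡ 0  ⇒  (a,b)_2 = +1.
v=37: a=37^1·(≡11), b=37^0·(≡5) mod 37; (11|37)=+1, (5|37)=-1; (−1)^{1·0·18}·(+1)^0·(-1)^1 = -1.
(-256151, 31 / ℚ) ramifies at {7, 37}: a division algebra.

[7, 37]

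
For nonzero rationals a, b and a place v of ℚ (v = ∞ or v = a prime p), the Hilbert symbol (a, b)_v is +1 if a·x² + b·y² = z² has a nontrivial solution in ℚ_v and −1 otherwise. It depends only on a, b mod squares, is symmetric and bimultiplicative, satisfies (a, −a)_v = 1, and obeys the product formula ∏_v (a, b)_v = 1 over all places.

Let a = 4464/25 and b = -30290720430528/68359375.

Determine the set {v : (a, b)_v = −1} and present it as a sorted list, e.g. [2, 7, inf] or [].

(a, b) ≡ (31, -4921) mod (ℚ^×)²; places V = {2, 3, 5, 7, 19, 31, 37, ∞}.
(a,b)_31: α=1, u≡7; β=4, v≡18 (mod 31); (7|31)=+1, (18|31)=+1; sign (−1)^0·+1^4·+1^1 = +1.
(a,b)_7: α=0, u≡3; β=-1, v≡1 (mod 7); (3|7)=-1, (1|7)=+1; sign (−1)^0·-1^-1·+1^0 = -1.
(a,b)_19: α=0, u≡3; β=1, v≡6 (mod 19); (3|19)=-1, (6|19)=+1; sign (−1)^0·-1^1·+1^0 = -1.
(a,b)_∞: sgn(31)=+, sgn(-4921)=−, so +1.
(a,b)_5: α=-2, u≡4; β=-10, v≡1 (mod 5); (4|5)=+1, (1|5)=+1; sign (−1)^0·+1^-10·+1^-2 = +1.
(a,b)_37: α=0, u≡35; β=1, v≡20 (mod 37); (35|37)=-1, (20|37)=-1; sign (−1)^0·-1^1·-1^0 = -1.
(a,b)_3: α=2, u≡1; β=6, v≡2 (mod 3); (1|3)=+1, (2|3)=-1; sign (−1)^0·+1^6·-1^2 = +1.
(a,b)_2: α=4, β=6; u≡7, v≡7 (mod 8); ε(u)ε(v)=1·1, αω(v)=4·0, βω(u)=6·0; sum ≡ 1  ⇒  -1.
|Ram(31, -4921)| = 4, even; anisotropic at {2, 7, 19, 37}.

[2, 7, 19, 37]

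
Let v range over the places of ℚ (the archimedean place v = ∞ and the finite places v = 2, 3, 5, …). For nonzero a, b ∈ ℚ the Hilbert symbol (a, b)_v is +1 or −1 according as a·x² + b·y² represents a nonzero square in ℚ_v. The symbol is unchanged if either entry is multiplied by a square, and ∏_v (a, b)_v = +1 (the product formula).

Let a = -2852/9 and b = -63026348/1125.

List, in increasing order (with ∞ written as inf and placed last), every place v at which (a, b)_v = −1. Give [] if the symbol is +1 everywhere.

Mod squares: a ≡ -713, b ≡ -1607815. Check v ∈ {∞, 2, 3, 5, 7, 11, 23, 31, 41}.
v=31: a=31^1·(≡7), b=31^1·(≡3) mod 31; (7|31)=+1, (3|31)=-1; (−1)^{1·1·15}·(+1)^1·(-1)^1 = +1.
v=2: v_2(a)=2, v_2(b)=2; units ≡ 7, 1 (mod 8); ε·ε+αω+βω = 1·0+2·0+2·0 ≡ 0  ⇒  (a,b)_2 = +1.
v=∞: -713 < 0 and -1607815 < 0  ⇒  (a,b)_∞ = -1.
v=5: a=5^0·(≡2), b=5^-3·(≡3) mod 5; (2|5)=-1, (3|5)=-1; (−1)^{0·-3·2}·(-1)^-3·(-1)^0 = -1.
v=11: a=11^0·(≡7), b=11^1·(≡4) mod 11; (7|11)=-1, (4|11)=+1; (−1)^{0·1·5}·(-1)^1·(+1)^0 = -1.
v=7: a=7^0·(≡2), b=7^2·(≡1) mod 7; (2|7)=+1, (1|7)=+1; (−1)^{0·2·3}·(+1)^2·(+1)^0 = +1.
v=3: a=3^-2·(≡1), b=3^-2·(≡2) mod 3; (1|3)=+1, (2|3)=-1; (−1)^{-2·-2·1}·(+1)^-2·(-1)^-2 = +1.
v=23: a=23^1·(≡22), b=23^1·(≡5) mod 23; (22|23)=-1, (5|23)=-1; (−1)^{1·1·11}·(-1)^1·(-1)^1 = -1.
v=41: a=41^0·(≡2), b=41^1·(≡6) mod 41; (2|41)=+1, (6|41)=-1; (−1)^{0·1·20}·(+1)^1·(-1)^0 = +1.
|Ram(-713, -1607815)| = 4, even; anisotropic at {5, 11, 23, ∞}.

[5, 11, 23, inf]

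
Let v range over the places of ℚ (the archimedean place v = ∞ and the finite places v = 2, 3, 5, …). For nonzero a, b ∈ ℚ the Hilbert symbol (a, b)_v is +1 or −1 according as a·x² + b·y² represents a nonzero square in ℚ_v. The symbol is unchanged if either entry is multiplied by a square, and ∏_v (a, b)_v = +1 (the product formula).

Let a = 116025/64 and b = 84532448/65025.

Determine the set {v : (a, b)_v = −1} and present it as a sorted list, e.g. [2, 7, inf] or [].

[3, 11]

(a, b) ≡ (4641, 638) mod (ℚ^×)²; places V = {2, 3, 5, 7, 11, 13, 17, 29, ∞}.
(a,b)_7: α=1, u≡6; β=2, v≡1 (mod 7); (6|7)=-1, (1|7)=+1; sign (−1)^0·-1^2·+1^1 = +1.
(a,b)_5: α=2, u≡4; β=-2, v≡3 (mod 5); (4|5)=+1, (3|5)=-1; sign (−1)^0·+1^-2·-1^2 = +1.
(a,b)_∞: sgn(4641)=+, sgn(638)=+, so +1.
(a,b)_3: α=1, u≡2; β=-2, v≡2 (mod 3); (2|3)=-1, (2|3)=-1; sign (−1)^0·-1^-2·-1^1 = -1.
(a,b)_13: α=1, u≡6; β=2, v≡9 (mod 13); (6|13)=-1, (9|13)=+1; sign (−1)^0·-1^2·+1^1 = +1.
(a,b)_11: α=0, u≡7; β=1, v≡9 (mod 11); (7|11)=-1, (9|11)=+1; sign (−1)^0·-1^1·+1^0 = -1.
(a,b)_29: α=0, u≡9; β=1, v≡5 (mod 29); (9|29)=+1, (5|29)=+1; sign (−1)^0·+1^1·+1^0 = +1.
(a,b)_17: α=1, u≡15; β=-2, v≡4 (mod 17); (15|17)=+1, (4|17)=+1; sign (−1)^0·+1^-2·+1^1 = +1.
(a,b)_2: α=-6, β=5; u≡1, v≡7 (mod 8); ε(u)ε(v)=0·1, αω(v)=-6·0, βω(u)=5·0; sum ≡ 0  ⇒  +1.
|Ram(4641, 638)| = 2, even; anisotropic at {3, 11}.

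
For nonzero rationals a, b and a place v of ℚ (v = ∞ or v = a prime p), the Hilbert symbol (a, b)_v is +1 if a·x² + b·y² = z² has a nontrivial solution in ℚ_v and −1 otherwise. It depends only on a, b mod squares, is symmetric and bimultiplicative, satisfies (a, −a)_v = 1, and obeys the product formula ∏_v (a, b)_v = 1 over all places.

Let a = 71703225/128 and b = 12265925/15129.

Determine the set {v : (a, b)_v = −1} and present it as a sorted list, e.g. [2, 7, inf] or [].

[2, 3, 29, 37]

(a, b) ≡ (70818, 10013) mod (ℚ^×)²; places V = {2, 3, 5, 7, 11, 17, 19, 29, 31, 37, 41, ∞}.
(a,b)_41: α=0, u≡34; β=-2, v≡36 (mod 41); (34|41)=-1, (36|41)=+1; sign (−1)^0·-1^-2·+1^0 = +1.
(a,b)_37: α=1, u≡16; β=0, v≡14 (mod 37); (16|37)=+1, (14|37)=-1; sign (−1)^0·+1^0·-1^1 = -1.
(a,b)_5: α=2, u≡3; β=2, v≡3 (mod 5); (3|5)=-1, (3|5)=-1; sign (−1)^0·-1^2·-1^2 = +1.
(a,b)_29: α=1, u≡6; β=0, v≡26 (mod 29); (6|29)=+1, (26|29)=-1; sign (−1)^0·+1^0·-1^1 = -1.
(a,b)_19: α=0, u≡4; β=1, v≡10 (mod 19); (4|19)=+1, (10|19)=-1; sign (−1)^0·+1^1·-1^0 = +1.
(a,b)_17: α=0, u≡9; β=1, v≡6 (mod 17); (9|17)=+1, (6|17)=-1; sign (−1)^0·+1^1·-1^0 = +1.
(a,b)_11: α=1, u≡1; β=0, v≡3 (mod 11); (1|11)=+1, (3|11)=+1; sign (−1)^0·+1^0·+1^1 = +1.
(a,b)_31: α=0, u≡2; β=1, v≡22 (mod 31); (2|31)=+1, (22|31)=-1; sign (−1)^0·+1^1·-1^0 = +1.
(a,b)_3: α=5, u≡2; β=-2, v≡2 (mod 3); (2|3)=-1, (2|3)=-1; sign (−1)^0·-1^-2·-1^5 = -1.
(a,b)_2: α=-7, β=0; u≡1, v≡5 (mod 8); ε(u)ε(v)=0·0, αω(v)=-7·1, βω(u)=0·0; sum ≡ 1  ⇒  -1.
(a,b)_∞: sgn(70818)=+, sgn(10013)=+, so +1.
(a,b)_7: α=0, u≡3; β=2, v≡6 (mod 7); (3|7)=-1, (6|7)=-1; sign (−1)^0·-1^2·-1^0 = +1.
(70818, 10013 / ℚ) ramifies at {2, 3, 29, 37}: a division algebra.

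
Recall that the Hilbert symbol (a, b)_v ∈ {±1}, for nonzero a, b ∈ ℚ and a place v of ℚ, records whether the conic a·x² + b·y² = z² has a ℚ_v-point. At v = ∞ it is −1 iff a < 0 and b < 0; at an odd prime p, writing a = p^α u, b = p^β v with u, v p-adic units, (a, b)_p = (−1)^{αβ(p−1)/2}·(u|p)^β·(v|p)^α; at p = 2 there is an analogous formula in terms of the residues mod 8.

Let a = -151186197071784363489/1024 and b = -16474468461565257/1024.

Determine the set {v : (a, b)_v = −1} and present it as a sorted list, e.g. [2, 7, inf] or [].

(a, b) ≡ (-33649, -33) mod (ℚ^×)²; places V = {2, 3, 7, 11, 13, 19, 23, ∞}.
(a,b)_13: α=2, u≡6; β=2, v≡7 (mod 13); (6|13)=-1, (7|13)=-1; sign (−1)^0·-1^2·-1^2 = +1.
(a,b)_3: α=6, u≡2; β=5, v≡1 (mod 3); (2|3)=-1, (1|3)=+1; sign (−1)^0·-1^5·+1^6 = -1.
(a,b)_7: α=1, u≡4; β=0, v≡2 (mod 7); (4|7)=+1, (2|7)=+1; sign (−1)^0·+1^0·+1^1 = +1.
(a,b)_2: α=-10, β=-10; u≡7, v≡7 (mod 8); ε(u)ε(v)=1·1, αω(v)=-10·0, βω(u)=-10·0; sum ≡ 1  ⇒  -1.
(a,b)_11: α=1, u≡7; β=1, v≡6 (mod 11); (7|11)=-1, (6|11)=-1; sign (−1)^1·-1^1·-1^1 = -1.
(a,b)_∞: sgn(-33649)=−, sgn(-33)=−, so -1.
(a,b)_19: α=5, u≡14; β=4, v≡16 (mod 19); (14|19)=-1, (16|19)=+1; sign (−1)^0·-1^4·+1^5 = +1.
(a,b)_23: α=5, u≡12; β=4, v≡13 (mod 23); (12|23)=+1, (13|23)=+1; sign (−1)^0·+1^4·+1^5 = +1.
|Ram(-33649, -33)| = 4, even; anisotropic at {2, 3, 11, ∞}.

[2, 3, 11, inf]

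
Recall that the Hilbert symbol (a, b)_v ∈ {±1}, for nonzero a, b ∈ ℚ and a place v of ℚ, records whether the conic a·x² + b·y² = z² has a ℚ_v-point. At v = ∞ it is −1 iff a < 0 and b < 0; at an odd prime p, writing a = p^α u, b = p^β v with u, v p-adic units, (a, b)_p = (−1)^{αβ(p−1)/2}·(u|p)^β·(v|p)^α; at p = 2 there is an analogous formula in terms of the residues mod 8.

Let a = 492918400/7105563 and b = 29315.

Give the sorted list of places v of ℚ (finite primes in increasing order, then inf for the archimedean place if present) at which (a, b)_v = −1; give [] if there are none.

[3, 5, 11, 13]

Mod squares: a ≡ 3198, b ≡ 29315. Check v ∈ {∞, 2, 3, 5, 11, 13, 17, 19, 41}.
v=2: v_2(a)=7, v_2(b)=0; units ≡ 7, 3 (mod 8); ε·ε+αω+βω = 1·1+7·1+0·0 ≡ 0  ⇒  (a,b)_2 = +1.
v=5: a=5^2·(≡2), b=5^1·(≡3) mod 5; (2|5)=-1, (3|5)=-1; (−1)^{2·1·2}·(-1)^1·(-1)^2 = -1.
v=∞: 3198 > 0 and 29315 > 0  ⇒  (a,b)_∞ = +1.
v=13: a=13^1·(≡9), b=13^1·(≡6) mod 13; (9|13)=+1, (6|13)=-1; (−1)^{1·1·6}·(+1)^1·(-1)^1 = -1.
v=3: a=3^-9·(≡1), b=3^0·(≡2) mod 3; (1|3)=+1, (2|3)=-1; (−1)^{-9·0·1}·(+1)^0·(-1)^-9 = -1.
v=11: a=11^0·(≡6), b=11^1·(≡3) mod 11; (6|11)=-1, (3|11)=+1; (−1)^{0·1·5}·(-1)^1·(+1)^0 = -1.
v=41: a=41^1·(≡32), b=41^1·(≡18) mod 41; (32|41)=+1, (18|41)=+1; (−1)^{1·1·20}·(+1)^1·(+1)^1 = +1.
v=19: a=19^-2·(≡6), b=19^0·(≡17) mod 19; (6|19)=+1, (17|19)=+1; (−1)^{-2·0·9}·(+1)^0·(+1)^-2 = +1.
v=17: a=17^2·(≡15), b=17^0·(≡7) mod 17; (15|17)=+1, (7|17)=-1; (−1)^{2·0·8}·(+1)^0·(-1)^2 = +1.
Ram(3198, 29315) = {3, 5, 11, 13}; no ℚ_3-point on the conic.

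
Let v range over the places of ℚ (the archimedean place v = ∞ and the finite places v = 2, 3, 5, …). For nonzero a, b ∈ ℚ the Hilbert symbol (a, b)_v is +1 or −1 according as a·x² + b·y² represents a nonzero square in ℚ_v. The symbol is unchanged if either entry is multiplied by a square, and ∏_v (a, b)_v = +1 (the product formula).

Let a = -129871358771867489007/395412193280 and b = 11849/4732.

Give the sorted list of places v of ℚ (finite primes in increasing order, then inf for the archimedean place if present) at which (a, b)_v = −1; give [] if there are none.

(a, b) ≡ (-299915, 287) mod (ℚ^×)²; places V = {2, 3, 5, 7, 11, 13, 17, 19, 41, ∞}.
(a,b)_∞: sgn(-299915)=−, sgn(287)=+, so +1.
(a,b)_13: α=-6, u≡6; β=-2, v≡3 (mod 13); (6|13)=-1, (3|13)=+1; sign (−1)^0·-1^-2·+1^-6 = +1.
(a,b)_3: α=2, u≡1; β=0, v≡2 (mod 3); (1|3)=+1, (2|3)=-1; sign (−1)^0·+1^0·-1^2 = +1.
(a,b)_41: α=3, u≡28; β=1, v≡17 (mod 41); (28|41)=-1, (17|41)=-1; sign (−1)^0·-1^1·-1^3 = +1.
(a,b)_2: α=-14, β=-2; u≡5, v≡7 (mod 8); ε(u)ε(v)=0·1, αω(v)=-14·0, βω(u)=-2·1; sum ≡ 0  ⇒  +1.
(a,b)_7: α=3, u≡4; β=-1, v≡3 (mod 7); (4|7)=+1, (3|7)=-1; sign (−1)^1·+1^-1·-1^3 = +1.
(a,b)_11: α=3, u≡5; β=0, v≡1 (mod 11); (5|11)=+1, (1|11)=+1; sign (−1)^0·+1^0·+1^3 = +1.
(a,b)_17: α=6, u≡2; β=2, v≡4 (mod 17); (2|17)=+1, (4|17)=+1; sign (−1)^0·+1^2·+1^6 = +1.
(a,b)_5: α=-1, u≡3; β=0, v≡2 (mod 5); (3|5)=-1, (2|5)=-1; sign (−1)^0·-1^0·-1^-1 = -1.
(a,b)_19: α=1, u≡4; β=0, v≡12 (mod 19); (4|19)=+1, (12|19)=-1; sign (−1)^0·+1^0·-1^1 = -1.
|Ram(-299915, 287)| = 2, even; anisotropic at {5, 19}.

[5, 19]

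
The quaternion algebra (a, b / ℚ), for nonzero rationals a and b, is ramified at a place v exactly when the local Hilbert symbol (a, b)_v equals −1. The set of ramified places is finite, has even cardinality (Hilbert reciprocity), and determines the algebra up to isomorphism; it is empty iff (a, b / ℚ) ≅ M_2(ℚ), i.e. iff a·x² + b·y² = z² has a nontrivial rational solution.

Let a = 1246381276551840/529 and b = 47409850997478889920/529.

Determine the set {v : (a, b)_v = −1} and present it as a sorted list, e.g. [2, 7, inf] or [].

(a, b) ≡ (9690, 255255) mod (ℚ^×)²; places V = {2, 3, 5, 7, 11, 13, 17, 19, 23, ∞}.
(a,b)_17: α=1, u≡2; β=1, v≡1 (mod 17); (2|17)=+1, (1|17)=+1; sign (−1)^0·+1^1·+1^1 = +1.
(a,b)_2: α=5, β=6; u≡5, v≡7 (mod 8); ε(u)ε(v)=0·1, αω(v)=5·0, βω(u)=6·1; sum ≡ 0  ⇒  +1.
(a,b)_7: α=0, u≡4; β=1, v≡1 (mod 7); (4|7)=+1, (1|7)=+1; sign (−1)^0·+1^1·+1^0 = +1.
(a,b)_∞: sgn(9690)=+, sgn(255255)=+, so +1.
(a,b)_13: α=2, u≡8; β=3, v≡8 (mod 13); (8|13)=-1, (8|13)=-1; sign (−1)^0·-1^3·-1^2 = -1.
(a,b)_23: α=-2, u≡14; β=-2, v≡13 (mod 23); (14|23)=-1, (13|23)=+1; sign (−1)^0·-1^-2·+1^-2 = +1.
(a,b)_11: α=4, u≡8; β=5, v≡10 (mod 11); (8|11)=-1, (10|11)=-1; sign (−1)^0·-1^5·-1^4 = -1.
(a,b)_3: α=3, u≡2; β=3, v≡2 (mod 3); (2|3)=-1, (2|3)=-1; sign (−1)^1·-1^3·-1^3 = -1.
(a,b)_5: α=1, u≡2; β=1, v≡1 (mod 5); (2|5)=-1, (1|5)=+1; sign (−1)^0·-1^1·+1^1 = -1.
(a,b)_19: α=3, u≡5; β=4, v≡16 (mod 19); (5|19)=+1, (16|19)=+1; sign (−1)^0·+1^4·+1^3 = +1.
(9690, 255255 / ℚ) ramifies at {3, 5, 11, 13}: a division algebra.

[3, 5, 11, 13]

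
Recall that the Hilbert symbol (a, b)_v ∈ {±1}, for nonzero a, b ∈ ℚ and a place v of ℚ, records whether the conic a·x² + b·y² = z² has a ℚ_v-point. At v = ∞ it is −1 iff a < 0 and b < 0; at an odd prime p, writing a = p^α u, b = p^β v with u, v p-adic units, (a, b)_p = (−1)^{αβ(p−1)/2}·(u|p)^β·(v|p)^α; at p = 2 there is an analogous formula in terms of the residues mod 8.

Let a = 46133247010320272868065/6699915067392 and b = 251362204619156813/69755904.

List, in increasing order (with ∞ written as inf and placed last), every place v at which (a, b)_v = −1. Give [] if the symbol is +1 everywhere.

(a, b) ≡ (123395, 5957) mod (ℚ^×)²; places V = {2, 3, 5, 7, 11, 13, 17, 19, 23, 29, 37, ∞}.
(a,b)_19: α=2, u≡7; β=2, v≡15 (mod 19); (7|19)=+1, (15|19)=-1; sign (−1)^0·+1^2·-1^2 = +1.
(a,b)_∞: sgn(123395)=+, sgn(5957)=+, so +1.
(a,b)_37: α=1, u≡32; β=1, v≡20 (mod 37); (32|37)=-1, (20|37)=-1; sign (−1)^0·-1^1·-1^1 = +1.
(a,b)_7: α=2, u≡3; β=3, v≡1 (mod 7); (3|7)=-1, (1|7)=+1; sign (−1)^0·-1^3·+1^2 = -1.
(a,b)_13: α=6, u≡4; β=4, v≡10 (mod 13); (4|13)=+1, (10|13)=+1; sign (−1)^0·+1^4·+1^6 = +1.
(a,b)_2: α=-14, β=-10; u≡3, v≡5 (mod 8); ε(u)ε(v)=1·0, αω(v)=-14·1, βω(u)=-10·1; sum ≡ 0  ⇒  +1.
(a,b)_5: α=1, u≡4; β=0, v≡2 (mod 5); (4|5)=+1, (2|5)=-1; sign (−1)^0·+1^0·-1^1 = -1.
(a,b)_23: α=-1, u≡18; β=1, v≡8 (mod 23); (18|23)=+1, (8|23)=+1; sign (−1)^1·+1^1·+1^-1 = -1.
(a,b)_29: α=-3, u≡12; β=-2, v≡12 (mod 29); (12|29)=-1, (12|29)=-1; sign (−1)^0·-1^-2·-1^-3 = -1.
(a,b)_17: α=6, u≡2; β=4, v≡10 (mod 17); (2|17)=+1, (10|17)=-1; sign (−1)^0·+1^4·-1^6 = +1.
(a,b)_11: α=2, u≡8; β=0, v≡8 (mod 11); (8|11)=-1, (8|11)=-1; sign (−1)^0·-1^0·-1^2 = +1.
(a,b)_3: α=-6, u≡2; β=-4, v≡2 (mod 3); (2|3)=-1, (2|3)=-1; sign (−1)^0·-1^-4·-1^-6 = +1.
(123395, 5957 / ℚ) ramifies at {5, 7, 23, 29}: a division algebra.

[5, 7, 23, 29]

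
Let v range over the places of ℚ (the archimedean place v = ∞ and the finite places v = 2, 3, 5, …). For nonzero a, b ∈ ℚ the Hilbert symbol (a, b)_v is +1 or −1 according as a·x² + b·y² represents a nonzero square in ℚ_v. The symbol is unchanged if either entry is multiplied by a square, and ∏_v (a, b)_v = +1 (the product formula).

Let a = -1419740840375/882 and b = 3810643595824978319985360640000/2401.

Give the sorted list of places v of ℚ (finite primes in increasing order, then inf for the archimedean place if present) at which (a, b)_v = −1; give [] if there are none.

(a, b) ≡ (-5554270, 33046) mod (ℚ^×)²; places V = {2, 3, 5, 7, 11, 13, 19, 23, 31, 41, ∞}.
(a,b)_13: α=2, u≡6; β=7, v≡6 (mod 13); (6|13)=-1, (6|13)=-1; sign (−1)^0·-1^7·-1^2 = -1.
(a,b)_7: α=-2, u≡6; β=-4, v≡3 (mod 7); (6|7)=-1, (3|7)=-1; sign (−1)^0·-1^-4·-1^-2 = +1.
(a,b)_41: α=1, u≡24; β=3, v≡3 (mod 41); (24|41)=-1, (3|41)=-1; sign (−1)^0·-1^3·-1^1 = +1.
(a,b)_11: α=2, u≡1; β=2, v≡6 (mod 11); (1|11)=+1, (6|11)=-1; sign (−1)^0·+1^2·-1^2 = +1.
(a,b)_∞: sgn(-5554270)=−, sgn(33046)=+, so +1.
(a,b)_19: α=1, u≡17; β=2, v≡1 (mod 19); (17|19)=+1, (1|19)=+1; sign (−1)^0·+1^2·+1^1 = +1.
(a,b)_2: α=-1, β=11; u≡1, v≡3 (mod 8); ε(u)ε(v)=0·1, αω(v)=-1·1, βω(u)=11·0; sum ≡ 1  ⇒  -1.
(a,b)_3: α=-2, u≡2; β=0, v≡1 (mod 3); (2|3)=-1, (1|3)=+1; sign (−1)^0·-1^0·+1^-2 = +1.
(a,b)_5: α=3, u≡1; β=4, v≡4 (mod 5); (1|5)=+1, (4|5)=+1; sign (−1)^0·+1^4·+1^3 = +1.
(a,b)_23: α=1, u≡14; β=2, v≡6 (mod 23); (14|23)=-1, (6|23)=+1; sign (−1)^0·-1^2·+1^1 = +1.
(a,b)_31: α=1, u≡28; β=3, v≡29 (mod 31); (28|31)=+1, (29|31)=-1; sign (−1)^1·+1^3·-1^1 = +1.
(-5554270, 33046 / ℚ) ramifies at {2, 13}: a division algebra.

[2, 13]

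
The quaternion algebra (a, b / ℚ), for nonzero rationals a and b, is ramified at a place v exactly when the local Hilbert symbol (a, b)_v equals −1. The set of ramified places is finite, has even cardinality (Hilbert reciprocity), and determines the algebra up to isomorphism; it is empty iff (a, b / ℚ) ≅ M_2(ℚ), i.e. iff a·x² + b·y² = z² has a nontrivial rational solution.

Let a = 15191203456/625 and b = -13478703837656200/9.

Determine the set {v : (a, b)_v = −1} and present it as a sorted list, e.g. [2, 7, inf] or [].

[2, 11, 13, 19]

(a, b) ≡ (5434, -418) mod (ℚ^×)²; places V = {2, 3, 5, 11, 13, 19, ∞}.
(a,b)_3: α=0, u≡1; β=-2, v≡2 (mod 3); (1|3)=+1, (2|3)=-1; sign (−1)^0·+1^-2·-1^0 = +1.
(a,b)_13: α=1, u≡11; β=2, v≡11 (mod 13); (11|13)=-1, (11|13)=-1; sign (−1)^0·-1^2·-1^1 = -1.
(a,b)_∞: sgn(5434)=+, sgn(-418)=−, so +1.
(a,b)_11: α=3, u≡2; β=5, v≡7 (mod 11); (2|11)=-1, (7|11)=-1; sign (−1)^1·-1^5·-1^3 = -1.
(a,b)_19: α=3, u≡4; β=5, v≡5 (mod 19); (4|19)=+1, (5|19)=+1; sign (−1)^1·+1^5·+1^3 = -1.
(a,b)_5: α=-4, u≡1; β=2, v≡3 (mod 5); (1|5)=+1, (3|5)=-1; sign (−1)^0·+1^2·-1^-4 = +1.
(a,b)_2: α=7, β=3; u≡5, v≡7 (mod 8); ε(u)ε(v)=0·1, αω(v)=7·0, βω(u)=3·1; sum ≡ 1  ⇒  -1.
Ram(5434, -418) = {2, 11, 13, 19}; no ℚ_2-point on the conic.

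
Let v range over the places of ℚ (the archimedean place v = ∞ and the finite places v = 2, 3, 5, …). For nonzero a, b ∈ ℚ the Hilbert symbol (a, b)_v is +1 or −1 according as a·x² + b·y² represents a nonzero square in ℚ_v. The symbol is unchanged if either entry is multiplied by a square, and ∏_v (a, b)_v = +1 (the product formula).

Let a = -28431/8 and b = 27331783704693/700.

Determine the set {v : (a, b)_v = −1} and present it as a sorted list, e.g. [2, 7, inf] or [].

[2, 7]

(a, b) ≡ (-78, 91) mod (ℚ^×)²; places V = {2, 3, 5, 7, 13, 17, ∞}.
(a,b)_3: α=7, u≡1; β=16, v≡1 (mod 3); (1|3)=+1, (1|3)=+1; sign (−1)^0·+1^16·+1^7 = +1.
(a,b)_17: α=0, u≡14; β=2, v≡7 (mod 17); (14|17)=-1, (7|17)=-1; sign (−1)^0·-1^2·-1^0 = +1.
(a,b)_7: α=0, u≡3; β=-1, v≡3 (mod 7); (3|7)=-1, (3|7)=-1; sign (−1)^0·-1^-1·-1^0 = -1.
(a,b)_∞: sgn(-78)=−, sgn(91)=+, so +1.
(a,b)_5: α=0, u≡3; β=-2, v≡1 (mod 5); (3|5)=-1, (1|5)=+1; sign (−1)^0·-1^-2·+1^0 = +1.
(a,b)_2: α=-3, β=-2; u≡1, v≡3 (mod 8); ε(u)ε(v)=0·1, αω(v)=-3·1, βω(u)=-2·0; sum ≡ 1  ⇒  -1.
(a,b)_13: α=1, u≡11; β=3, v≡2 (mod 13); (11|13)=-1, (2|13)=-1; sign (−1)^0·-1^3·-1^1 = +1.
Ram(-78, 91) = {2, 7}; no ℚ_2-point on the conic.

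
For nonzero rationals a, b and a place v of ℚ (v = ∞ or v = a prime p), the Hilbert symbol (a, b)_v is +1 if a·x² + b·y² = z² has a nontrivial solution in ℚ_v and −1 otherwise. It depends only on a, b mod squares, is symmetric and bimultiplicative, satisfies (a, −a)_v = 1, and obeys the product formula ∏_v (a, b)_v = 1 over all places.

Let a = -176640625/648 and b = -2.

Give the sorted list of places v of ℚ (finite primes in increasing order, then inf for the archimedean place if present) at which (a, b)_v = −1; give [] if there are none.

[2, 5, 7, inf]

(a, b) ≡ (-22610, -2) mod (ℚ^×)²; places V = {2, 3, 5, 7, 17, 19, ∞}.
(a,b)_17: α=1, u≡15; β=0, v≡15 (mod 17); (15|17)=+1, (15|17)=+1; sign (−1)^0·+1^0·+1^1 = +1.
(a,b)_3: α=-4, u≡1; β=0, v≡1 (mod 3); (1|3)=+1, (1|3)=+1; sign (−1)^0·+1^0·+1^-4 = +1.
(a,b)_2: α=-3, β=1; u≡7, v≡7 (mod 8); ε(u)ε(v)=1·1, αω(v)=-3·0, βω(u)=1·0; sum ≡ 1  ⇒  -1.
(a,b)_5: α=7, u≡3; β=0, v≡3 (mod 5); (3|5)=-1, (3|5)=-1; sign (−1)^0·-1^0·-1^7 = -1.
(a,b)_7: α=1, u≡4; β=0, v≡5 (mod 7); (4|7)=+1, (5|7)=-1; sign (−1)^0·+1^0·-1^1 = -1.
(a,b)_19: α=1, u≡17; β=0, v≡17 (mod 19); (17|19)=+1, (17|19)=+1; sign (−1)^0·+1^0·+1^1 = +1.
(a,b)_∞: sgn(-22610)=−, sgn(-2)=−, so -1.
Ram(-22610, -2) = {2, 5, 7, ∞}; no ℚ_2-point on the conic.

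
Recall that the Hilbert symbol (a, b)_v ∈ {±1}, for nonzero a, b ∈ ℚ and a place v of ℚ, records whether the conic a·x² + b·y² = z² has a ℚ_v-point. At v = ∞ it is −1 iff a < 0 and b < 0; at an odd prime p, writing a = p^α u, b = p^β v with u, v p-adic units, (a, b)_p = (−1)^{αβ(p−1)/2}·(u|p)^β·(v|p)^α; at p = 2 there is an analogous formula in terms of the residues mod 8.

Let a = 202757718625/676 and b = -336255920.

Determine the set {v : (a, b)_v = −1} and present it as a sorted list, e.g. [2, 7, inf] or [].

Mod squares: a ≡ 11305, b ≡ -124355. Check v ∈ {∞, 2, 5, 7, 11, 13, 17, 19}.
v=5: a=5^3·(≡4), b=5^1·(≡1) mod 5; (4|5)=+1, (1|5)=+1; (−1)^{3·1·2}·(+1)^1·(+1)^3 = +1.
v=19: a=19^1·(≡16), b=19^1·(≡3) mod 19; (16|19)=+1, (3|19)=-1; (−1)^{1·1·9}·(+1)^1·(-1)^1 = +1.
v=11: a=11^4·(≡2), b=11^1·(≡5) mod 11; (2|11)=-1, (5|11)=+1; (−1)^{4·1·5}·(-1)^1·(+1)^4 = -1.
v=∞: 11305 > 0 and -124355 < 0  ⇒  (a,b)_∞ = +1.
v=7: a=7^3·(≡6), b=7^1·(≡2) mod 7; (6|7)=-1, (2|7)=+1; (−1)^{3·1·3}·(-1)^1·(+1)^3 = +1.
v=17: a=17^1·(≡15), b=17^1·(≡12) mod 17; (15|17)=+1, (12|17)=-1; (−1)^{1·1·8}·(+1)^1·(-1)^1 = -1.
v=2: v_2(a)=-2, v_2(b)=4; units ≡ 1, 5 (mod 8); ε·ε+αω+βω = 0·0+-2·1+4·0 ≡ 0  ⇒  (a,b)_2 = +1.
v=13: a=13^-2·(≡5), b=13^2·(≡9) mod 13; (5|13)=-1, (9|13)=+1; (−1)^{-2·2·6}·(-1)^2·(+1)^-2 = +1.
(11305, -124355 / ℚ) ramifies at {11, 17}: a division algebra.

[11, 17]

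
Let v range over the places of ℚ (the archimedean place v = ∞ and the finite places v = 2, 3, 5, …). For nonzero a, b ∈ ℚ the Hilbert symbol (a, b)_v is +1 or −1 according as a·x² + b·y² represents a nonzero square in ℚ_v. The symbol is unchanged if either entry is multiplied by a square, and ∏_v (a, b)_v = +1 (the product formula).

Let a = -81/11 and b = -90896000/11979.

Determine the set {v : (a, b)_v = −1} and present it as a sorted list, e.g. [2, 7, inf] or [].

[2, 13, 19, inf]

Mod squares: a ≡ -11, b ≡ -624910. Check v ∈ {∞, 2, 3, 5, 11, 13, 19, 23}.
v=11: a=11^-1·(≡7), b=11^-3·(≡4) mod 11; (7|11)=-1, (4|11)=+1; (−1)^{-1·-3·5}·(-1)^-3·(+1)^-1 = +1.
v=3: a=3^4·(≡1), b=3^-2·(≡2) mod 3; (1|3)=+1, (2|3)=-1; (−1)^{4·-2·1}·(+1)^-2·(-1)^4 = +1.
v=23: a=23^0·(≡1), b=23^1·(≡12) mod 23; (1|23)=+1, (12|23)=+1; (−1)^{0·1·11}·(+1)^1·(+1)^0 = +1.
v=13: a=13^0·(≡8), b=13^1·(≡4) mod 13; (8|13)=-1, (4|13)=+1; (−1)^{0·1·6}·(-1)^1·(+1)^0 = -1.
v=2: v_2(a)=0, v_2(b)=7; units ≡ 5, 1 (mod 8); ε·ε+αω+βω = 0·0+0·0+7·1 ≡ 1  ⇒  (a,b)_2 = -1.
v=∞: -11 < 0 and -624910 < 0  ⇒  (a,b)_∞ = -1.
v=19: a=19^0·(≡3), b=19^1·(≡18) mod 19; (3|19)=-1, (18|19)=-1; (−1)^{0·1·9}·(-1)^1·(-1)^0 = -1.
v=5: a=5^0·(≡4), b=5^3·(≡3) mod 5; (4|5)=+1, (3|5)=-1; (−1)^{0·3·2}·(+1)^3·(-1)^0 = +1.
|Ram(-11, -624910)| = 4, even; anisotropic at {2, 13, 19, ∞}.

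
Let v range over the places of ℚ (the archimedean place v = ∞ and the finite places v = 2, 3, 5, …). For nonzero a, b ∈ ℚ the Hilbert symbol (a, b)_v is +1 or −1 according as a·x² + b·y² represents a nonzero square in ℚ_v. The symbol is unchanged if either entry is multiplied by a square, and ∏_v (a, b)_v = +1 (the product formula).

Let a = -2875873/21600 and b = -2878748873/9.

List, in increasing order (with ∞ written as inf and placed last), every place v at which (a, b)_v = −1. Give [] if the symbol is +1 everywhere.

[17, inf]

(a, b) ≡ (-102102, -17) mod (ℚ^×)²; places V = {2, 3, 5, 7, 11, 13, 17, ∞}.
(a,b)_7: α=1, u≡1; β=2, v≡4 (mod 7); (1|7)=+1, (4|7)=+1; sign (−1)^0·+1^2·+1^1 = +1.
(a,b)_2: α=-5, β=0; u≡5, v≡7 (mod 8); ε(u)ε(v)=0·1, αω(v)=-5·0, βω(u)=0·1; sum ≡ 0  ⇒  +1.
(a,b)_17: α=1, u≡10; β=1, v≡8 (mod 17); (10|17)=-1, (8|17)=+1; sign (−1)^0·-1^1·+1^1 = -1.
(a,b)_11: α=1, u≡7; β=2, v≡9 (mod 11); (7|11)=-1, (9|11)=+1; sign (−1)^0·-1^2·+1^1 = +1.
(a,b)_3: α=-3, u≡1; β=-2, v≡1 (mod 3); (1|3)=+1, (1|3)=+1; sign (−1)^0·+1^-2·+1^-3 = +1.
(a,b)_∞: sgn(-102102)=−, sgn(-17)=−, so -1.
(a,b)_13: α=3, u≡8; β=4, v≡1 (mod 13); (8|13)=-1, (1|13)=+1; sign (−1)^0·-1^4·+1^3 = +1.
(a,b)_5: α=-2, u≡3; β=0, v≡3 (mod 5); (3|5)=-1, (3|5)=-1; sign (−1)^0·-1^0·-1^-2 = +1.
(-102102, -17 / ℚ) ramifies at {17, ∞}: a division algebra.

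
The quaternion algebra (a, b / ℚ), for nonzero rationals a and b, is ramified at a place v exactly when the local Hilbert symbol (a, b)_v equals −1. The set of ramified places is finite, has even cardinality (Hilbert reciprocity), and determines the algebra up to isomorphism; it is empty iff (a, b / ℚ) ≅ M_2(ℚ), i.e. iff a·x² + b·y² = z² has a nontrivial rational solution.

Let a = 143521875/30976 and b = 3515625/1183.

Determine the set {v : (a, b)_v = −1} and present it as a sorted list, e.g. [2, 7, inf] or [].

[2, 5]

(a, b) ≡ (35, 7) mod (ℚ^×)²; places V = {2, 3, 5, 7, 11, 13, ∞}.
(a,b)_∞: sgn(35)=+, sgn(7)=+, so +1.
(a,b)_13: α=0, u≡12; β=-2, v≡5 (mod 13); (12|13)=+1, (5|13)=-1; sign (−1)^0·+1^-2·-1^0 = +1.
(a,b)_3: α=8, u≡2; β=2, v≡1 (mod 3); (2|3)=-1, (1|3)=+1; sign (−1)^0·-1^2·+1^8 = +1.
(a,b)_2: α=-8, β=0; u≡3, v≡7 (mod 8); ε(u)ε(v)=1·1, αω(v)=-8·0, βω(u)=0·1; sum ≡ 1  ⇒  -1.
(a,b)_5: α=5, u≡2; β=8, v≡3 (mod 5); (2|5)=-1, (3|5)=-1; sign (−1)^0·-1^8·-1^5 = -1.
(a,b)_7: α=1, u≡6; β=-1, v≡1 (mod 7); (6|7)=-1, (1|7)=+1; sign (−1)^1·-1^-1·+1^1 = +1.
(a,b)_11: α=-2, u≡8; β=0, v≡6 (mod 11); (8|11)=-1, (6|11)=-1; sign (−1)^0·-1^0·-1^-2 = +1.
(35, 7 / ℚ) ramifies at {2, 5}: a division algebra.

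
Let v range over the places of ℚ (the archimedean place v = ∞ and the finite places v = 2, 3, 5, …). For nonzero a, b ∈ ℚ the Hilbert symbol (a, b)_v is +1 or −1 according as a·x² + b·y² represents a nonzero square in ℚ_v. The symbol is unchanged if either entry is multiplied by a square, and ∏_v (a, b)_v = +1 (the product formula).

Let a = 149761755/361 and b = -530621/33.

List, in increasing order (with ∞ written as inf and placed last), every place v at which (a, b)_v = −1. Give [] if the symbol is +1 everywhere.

Mod squares: a ≡ 12155, b ≡ -7293. Check v ∈ {∞, 2, 3, 5, 7, 11, 13, 17, 19, 37}.
v=13: a=13^1·(≡12), b=13^1·(≡6) mod 13; (12|13)=+1, (6|13)=-1; (−1)^{1·1·6}·(+1)^1·(-1)^1 = -1.
v=7: a=7^0·(≡6), b=7^4·(≡2) mod 7; (6|7)=-1, (2|7)=+1; (−1)^{0·4·3}·(-1)^4·(+1)^0 = +1.
v=17: a=17^1·(≡16), b=17^1·(≡1) mod 17; (16|17)=+1, (1|17)=+1; (−1)^{1·1·8}·(+1)^1·(+1)^1 = +1.
v=19: a=19^-2·(≡12), b=19^0·(≡13) mod 19; (12|19)=-1, (13|19)=-1; (−1)^{-2·0·9}·(-1)^0·(-1)^-2 = +1.
v=∞: 12155 > 0 and -7293 < 0  ⇒  (a,b)_∞ = +1.
v=3: a=3^2·(≡2), b=3^-1·(≡2) mod 3; (2|3)=-1, (2|3)=-1; (−1)^{2·-1·1}·(-1)^-1·(-1)^2 = -1.
v=37: a=37^2·(≡18), b=37^0·(≡1) mod 37; (18|37)=-1, (1|37)=+1; (−1)^{2·0·18}·(-1)^0·(+1)^2 = +1.
v=5: a=5^1·(≡1), b=5^0·(≡3) mod 5; (1|5)=+1, (3|5)=-1; (−1)^{1·0·2}·(+1)^0·(-1)^1 = -1.
v=11: a=11^1·(≡3), b=11^-1·(≡10) mod 11; (3|11)=+1, (10|11)=-1; (−1)^{1·-1·5}·(+1)^-1·(-1)^1 = +1.
v=2: v_2(a)=0, v_2(b)=0; units ≡ 3, 3 (mod 8); ε·ε+αω+βω = 1·1+0·1+0·1 ≡ 1  ⇒  (a,b)_2 = -1.
Ram(12155, -7293) = {2, 3, 5, 13}; no ℚ_2-point on the conic.

[2, 3, 5, 13]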